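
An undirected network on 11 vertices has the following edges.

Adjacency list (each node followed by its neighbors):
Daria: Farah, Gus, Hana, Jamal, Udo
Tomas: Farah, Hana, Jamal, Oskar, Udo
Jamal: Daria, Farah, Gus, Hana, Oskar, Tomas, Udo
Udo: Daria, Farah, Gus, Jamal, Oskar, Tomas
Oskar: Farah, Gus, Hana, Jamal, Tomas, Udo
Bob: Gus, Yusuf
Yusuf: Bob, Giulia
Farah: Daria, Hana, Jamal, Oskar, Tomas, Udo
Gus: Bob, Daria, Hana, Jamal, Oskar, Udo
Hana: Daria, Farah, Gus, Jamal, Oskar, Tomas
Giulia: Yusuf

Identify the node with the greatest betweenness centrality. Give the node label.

Unnormalized betweenness of each node: Bob:16, Daria:29/30, Farah:37/60, Giulia:0, Gus:641/30, Hana:9/4, Jamal:29/12, Oskar:59/30, Tomas:1/6, Udo:9/4, Yusuf:9.
Gus has the largest value, 641/30, making it the main broker — the node through which the most shortest paths run.

Gus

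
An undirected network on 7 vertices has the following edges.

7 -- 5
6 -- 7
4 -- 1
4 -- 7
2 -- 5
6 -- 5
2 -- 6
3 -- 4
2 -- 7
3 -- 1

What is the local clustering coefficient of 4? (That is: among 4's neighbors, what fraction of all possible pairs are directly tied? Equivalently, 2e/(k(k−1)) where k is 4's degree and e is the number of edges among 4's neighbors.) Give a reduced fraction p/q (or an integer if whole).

1/3

4's neighbors: 1, 3, and 7 (k = 3).
Possible neighbor pairs: C(3,2) = 3. Edges among them: 1–3 → e = 1.
Clustering(4) = 1/3.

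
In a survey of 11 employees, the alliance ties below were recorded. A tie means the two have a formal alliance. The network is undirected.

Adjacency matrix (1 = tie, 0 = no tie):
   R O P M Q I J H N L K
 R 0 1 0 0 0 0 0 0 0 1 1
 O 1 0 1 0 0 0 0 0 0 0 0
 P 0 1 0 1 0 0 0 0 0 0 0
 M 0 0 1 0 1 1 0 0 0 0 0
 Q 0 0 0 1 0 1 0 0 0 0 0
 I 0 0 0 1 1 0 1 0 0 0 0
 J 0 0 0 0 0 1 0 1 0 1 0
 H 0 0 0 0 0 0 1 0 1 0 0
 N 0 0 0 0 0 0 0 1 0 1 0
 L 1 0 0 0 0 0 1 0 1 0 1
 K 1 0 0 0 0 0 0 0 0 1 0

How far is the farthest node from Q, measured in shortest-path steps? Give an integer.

4

Distances from Q: H:3, I:1, J:2, K:4, L:3, M:1, N:4, O:3, P:2, R:4.
The largest is 4 (to R, N, and K), so the eccentricity of Q is 4.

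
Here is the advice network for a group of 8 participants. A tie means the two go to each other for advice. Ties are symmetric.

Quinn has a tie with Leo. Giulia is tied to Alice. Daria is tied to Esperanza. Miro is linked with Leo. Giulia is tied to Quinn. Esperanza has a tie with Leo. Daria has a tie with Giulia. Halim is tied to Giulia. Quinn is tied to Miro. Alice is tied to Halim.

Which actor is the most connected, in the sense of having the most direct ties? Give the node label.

Degrees — Alice:2, Daria:2, Esperanza:2, Giulia:4, Halim:2, Leo:3, Miro:2, Quinn:3.
The maximum is 4, attained only by Giulia.

Giulia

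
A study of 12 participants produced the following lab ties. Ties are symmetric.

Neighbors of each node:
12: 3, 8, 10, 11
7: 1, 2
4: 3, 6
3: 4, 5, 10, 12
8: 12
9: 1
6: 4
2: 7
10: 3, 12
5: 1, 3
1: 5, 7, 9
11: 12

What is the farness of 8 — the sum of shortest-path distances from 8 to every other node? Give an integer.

Distances from 8: 1:4, 2:6, 3:2, 4:3, 5:3, 6:4, 7:5, 9:5, 10:2, 11:2, 12:1.
Sum = 4 + 6 + 2 + 3 + 3 + 4 + 5 + 5 + 2 + 2 + 1 = 37.

37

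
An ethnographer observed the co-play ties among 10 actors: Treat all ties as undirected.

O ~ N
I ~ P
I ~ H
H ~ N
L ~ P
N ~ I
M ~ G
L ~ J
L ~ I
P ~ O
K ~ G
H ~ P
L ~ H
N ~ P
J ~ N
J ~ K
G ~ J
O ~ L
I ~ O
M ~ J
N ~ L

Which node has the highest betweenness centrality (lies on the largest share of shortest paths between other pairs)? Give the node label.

J

Unnormalized betweenness of each node: G:1/2, H:0, I:1/4, J:37/2, K:0, L:33/4, M:0, N:33/4, O:0, P:1/4.
J has the largest value, 37/2, making it the main broker — the node through which the most shortest paths run.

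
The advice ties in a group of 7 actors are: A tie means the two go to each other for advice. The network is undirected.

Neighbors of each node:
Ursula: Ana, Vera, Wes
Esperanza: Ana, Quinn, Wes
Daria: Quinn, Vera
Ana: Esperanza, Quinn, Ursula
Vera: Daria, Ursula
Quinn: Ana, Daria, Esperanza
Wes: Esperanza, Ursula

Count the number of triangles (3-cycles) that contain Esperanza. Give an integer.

Esperanza's neighbors: Ana, Quinn, and Wes.
Neighbor pairs that are themselves tied: Esperanza–Ana–Quinn. Each forms one triangle with Esperanza, for 1 in total.

1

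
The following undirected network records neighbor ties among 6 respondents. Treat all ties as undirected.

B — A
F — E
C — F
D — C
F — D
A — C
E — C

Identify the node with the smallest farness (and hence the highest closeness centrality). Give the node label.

C

Farness (sum of distances to all others) for each node — A:8, B:12, C:6, D:9, E:9, F:8.
The smallest farness is 6, for C, so C has the highest closeness.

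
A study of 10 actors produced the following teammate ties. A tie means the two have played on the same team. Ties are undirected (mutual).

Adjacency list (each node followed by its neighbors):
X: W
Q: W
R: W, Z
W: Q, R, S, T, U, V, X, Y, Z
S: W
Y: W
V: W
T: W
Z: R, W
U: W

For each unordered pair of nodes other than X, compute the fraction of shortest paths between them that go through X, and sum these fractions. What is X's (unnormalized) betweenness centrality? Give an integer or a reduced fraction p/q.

No shortest path between any pair of other nodes passes through X.
Summing the contributions gives betweenness(X) = 0.

0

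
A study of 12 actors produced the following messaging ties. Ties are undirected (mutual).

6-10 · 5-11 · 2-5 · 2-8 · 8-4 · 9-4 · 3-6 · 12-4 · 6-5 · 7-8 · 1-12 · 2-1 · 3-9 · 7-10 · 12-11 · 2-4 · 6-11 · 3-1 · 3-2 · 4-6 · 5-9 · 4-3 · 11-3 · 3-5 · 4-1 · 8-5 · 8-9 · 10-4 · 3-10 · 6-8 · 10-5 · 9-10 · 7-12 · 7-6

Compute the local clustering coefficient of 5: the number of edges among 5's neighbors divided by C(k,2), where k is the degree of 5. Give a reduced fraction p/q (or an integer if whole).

5's neighbors: 2, 3, 6, 8, 9, 10, and 11 (k = 7).
Possible neighbor pairs: C(7,2) = 21. Edges among them: 2–3, 2–8, 3–6, 3–9, 3–10, 3–11, 6–8, 6–10, 6–11, 8–9, 9–10 → e = 11.
Clustering(5) = 11/21.

11/21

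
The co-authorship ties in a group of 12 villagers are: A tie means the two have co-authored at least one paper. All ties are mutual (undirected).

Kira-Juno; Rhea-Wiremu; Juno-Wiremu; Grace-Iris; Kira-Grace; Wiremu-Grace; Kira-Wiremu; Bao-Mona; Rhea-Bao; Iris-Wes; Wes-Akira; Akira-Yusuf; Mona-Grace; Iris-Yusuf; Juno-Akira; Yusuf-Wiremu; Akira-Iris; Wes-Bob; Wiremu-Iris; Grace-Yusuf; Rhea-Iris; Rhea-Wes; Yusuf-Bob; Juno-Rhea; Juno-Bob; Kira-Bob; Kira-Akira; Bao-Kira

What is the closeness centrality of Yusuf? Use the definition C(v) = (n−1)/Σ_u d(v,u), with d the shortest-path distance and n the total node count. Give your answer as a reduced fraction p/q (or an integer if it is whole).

Distances from Yusuf: Akira:1, Bao:3, Bob:1, Grace:1, Iris:1, Juno:2, Kira:2, Mona:2, Rhea:2, Wes:2, Wiremu:1. Sum = 18.
n = 12, so closeness = 11/18.

11/18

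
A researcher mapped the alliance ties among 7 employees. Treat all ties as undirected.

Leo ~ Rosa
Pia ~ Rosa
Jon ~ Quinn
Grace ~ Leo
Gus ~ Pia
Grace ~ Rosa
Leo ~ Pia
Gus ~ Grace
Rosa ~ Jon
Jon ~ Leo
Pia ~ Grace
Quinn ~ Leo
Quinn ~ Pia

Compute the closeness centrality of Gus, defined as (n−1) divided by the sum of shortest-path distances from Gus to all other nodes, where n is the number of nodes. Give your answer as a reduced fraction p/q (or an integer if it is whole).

6/11

Distances from Gus: Grace:1, Jon:3, Leo:2, Pia:1, Quinn:2, Rosa:2. Sum = 11.
n = 7, so closeness = 6/11.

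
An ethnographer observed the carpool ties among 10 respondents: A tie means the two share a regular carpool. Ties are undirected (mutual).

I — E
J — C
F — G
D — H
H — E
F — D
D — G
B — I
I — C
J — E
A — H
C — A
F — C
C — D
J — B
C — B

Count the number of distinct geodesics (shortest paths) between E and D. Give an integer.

1

The shortest distance is 2, and the only length-2 path is E–H–D. So there is exactly 1 shortest path.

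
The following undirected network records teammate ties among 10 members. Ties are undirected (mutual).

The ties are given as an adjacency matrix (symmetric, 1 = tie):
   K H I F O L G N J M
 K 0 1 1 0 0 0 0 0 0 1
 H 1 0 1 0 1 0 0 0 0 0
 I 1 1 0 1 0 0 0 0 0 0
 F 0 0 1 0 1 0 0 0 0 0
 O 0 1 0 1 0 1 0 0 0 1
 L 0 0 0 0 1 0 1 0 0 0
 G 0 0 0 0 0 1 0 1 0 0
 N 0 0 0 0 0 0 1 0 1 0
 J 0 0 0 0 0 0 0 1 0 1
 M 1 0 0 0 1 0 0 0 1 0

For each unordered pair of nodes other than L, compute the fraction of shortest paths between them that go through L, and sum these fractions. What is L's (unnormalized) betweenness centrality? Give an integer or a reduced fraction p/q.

Pairs whose geodesics pass through L — K–G: 2/3; H–G: 1; H–N: 1/3; I–G: 2/2; F–G: 1; F–N: 1/2; O–G: 1; O–N: 1/2; G–M: 1/2.
All other pairs contribute 0.
Summing the contributions gives betweenness(L) = 13/2.

13/2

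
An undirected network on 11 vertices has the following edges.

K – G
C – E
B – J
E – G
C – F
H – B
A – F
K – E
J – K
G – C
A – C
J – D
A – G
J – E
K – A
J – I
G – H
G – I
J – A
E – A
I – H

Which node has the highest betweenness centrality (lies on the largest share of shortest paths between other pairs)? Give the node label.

J

Unnormalized betweenness of each node: A:25/3, B:1, C:11/6, D:0, E:13/6, F:0, G:53/6, H:11/6, I:3/2, J:16, K:1/2.
J has the largest value, 16, making it the main broker — the node through which the most shortest paths run.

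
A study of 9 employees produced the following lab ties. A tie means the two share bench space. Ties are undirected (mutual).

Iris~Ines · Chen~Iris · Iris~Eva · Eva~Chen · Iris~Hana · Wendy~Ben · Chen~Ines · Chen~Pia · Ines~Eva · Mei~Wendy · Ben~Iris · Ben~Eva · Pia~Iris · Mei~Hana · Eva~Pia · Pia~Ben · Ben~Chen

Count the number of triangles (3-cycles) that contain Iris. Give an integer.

8

Iris's neighbors: Ben, Chen, Eva, Hana, Ines, and Pia.
Neighbor pairs that are themselves tied: Iris–Ben–Chen; Iris–Ben–Eva; Iris–Ben–Pia; Iris–Chen–Eva; Iris–Chen–Ines; Iris–Chen–Pia; Iris–Eva–Ines; Iris–Eva–Pia. Each forms one triangle with Iris, for 8 in total.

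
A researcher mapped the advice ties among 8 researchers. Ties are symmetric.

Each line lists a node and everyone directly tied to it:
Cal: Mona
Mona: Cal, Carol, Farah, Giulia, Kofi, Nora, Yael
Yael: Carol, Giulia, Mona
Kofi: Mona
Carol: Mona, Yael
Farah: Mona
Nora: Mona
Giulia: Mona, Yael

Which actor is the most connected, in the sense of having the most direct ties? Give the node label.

Degrees — Cal:1, Carol:2, Farah:1, Giulia:2, Kofi:1, Mona:7, Nora:1, Yael:3.
The maximum is 7, attained only by Mona.

Mona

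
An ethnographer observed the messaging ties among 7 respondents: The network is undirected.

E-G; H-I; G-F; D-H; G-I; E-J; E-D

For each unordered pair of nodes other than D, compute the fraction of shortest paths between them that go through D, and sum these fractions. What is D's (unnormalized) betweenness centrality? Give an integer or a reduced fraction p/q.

Pairs whose geodesics pass through D — E–H: 1; J–H: 1.
All other pairs contribute 0.
Summing the contributions gives betweenness(D) = 2.

2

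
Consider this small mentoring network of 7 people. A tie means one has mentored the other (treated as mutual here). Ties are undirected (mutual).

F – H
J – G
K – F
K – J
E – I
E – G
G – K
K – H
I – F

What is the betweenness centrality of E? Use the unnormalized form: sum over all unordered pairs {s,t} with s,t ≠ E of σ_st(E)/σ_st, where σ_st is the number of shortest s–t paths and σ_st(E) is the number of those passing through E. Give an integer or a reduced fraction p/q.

3/2

Pairs whose geodesics pass through E — I–J: 1/2; I–G: 1.
All other pairs contribute 0.
Summing the contributions gives betweenness(E) = 3/2.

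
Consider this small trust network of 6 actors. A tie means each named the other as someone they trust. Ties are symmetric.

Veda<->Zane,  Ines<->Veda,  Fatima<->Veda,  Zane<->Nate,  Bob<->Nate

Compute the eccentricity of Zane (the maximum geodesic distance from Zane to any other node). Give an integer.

Distances from Zane: Bob:2, Fatima:2, Ines:2, Nate:1, Veda:1.
The largest is 2 (to Ines, Fatima, and Bob), so the eccentricity of Zane is 2.

2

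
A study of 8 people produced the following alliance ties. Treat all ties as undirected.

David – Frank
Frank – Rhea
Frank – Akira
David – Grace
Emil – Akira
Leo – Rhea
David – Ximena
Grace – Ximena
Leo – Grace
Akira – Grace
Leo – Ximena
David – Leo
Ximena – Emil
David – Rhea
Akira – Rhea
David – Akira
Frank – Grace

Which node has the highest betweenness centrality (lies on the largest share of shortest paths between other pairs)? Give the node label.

Akira

Unnormalized betweenness of each node: Akira:13/4, David:9/4, Emil:1/3, Frank:1/4, Grace:3/2, Leo:3/4, Rhea:2/3, Ximena:2.
Akira has the largest value, 13/4, making it the main broker — the node through which the most shortest paths run.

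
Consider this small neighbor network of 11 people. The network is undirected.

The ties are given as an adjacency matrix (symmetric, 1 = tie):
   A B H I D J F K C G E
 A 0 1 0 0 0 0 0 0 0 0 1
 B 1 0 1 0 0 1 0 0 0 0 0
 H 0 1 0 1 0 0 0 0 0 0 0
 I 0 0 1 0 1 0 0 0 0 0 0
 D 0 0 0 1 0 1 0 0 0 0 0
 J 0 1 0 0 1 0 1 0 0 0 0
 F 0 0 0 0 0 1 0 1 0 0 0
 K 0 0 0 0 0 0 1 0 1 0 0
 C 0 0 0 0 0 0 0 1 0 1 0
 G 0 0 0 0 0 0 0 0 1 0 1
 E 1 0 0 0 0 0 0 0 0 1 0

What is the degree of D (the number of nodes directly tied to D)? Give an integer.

D is directly tied to I and J. That is 2 neighbors, so the degree of D is 2.

2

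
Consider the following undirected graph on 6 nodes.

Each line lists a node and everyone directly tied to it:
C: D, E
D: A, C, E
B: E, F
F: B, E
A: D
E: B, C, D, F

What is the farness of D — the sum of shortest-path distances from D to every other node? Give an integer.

7

Distances from D: A:1, B:2, C:1, E:1, F:2.
Sum = 1 + 2 + 1 + 1 + 2 = 7.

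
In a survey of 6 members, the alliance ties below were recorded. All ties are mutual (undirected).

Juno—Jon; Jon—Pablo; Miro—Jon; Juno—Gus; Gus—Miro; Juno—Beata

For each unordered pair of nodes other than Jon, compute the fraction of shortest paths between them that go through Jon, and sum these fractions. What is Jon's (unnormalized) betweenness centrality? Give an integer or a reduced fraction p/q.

5

Pairs whose geodesics pass through Jon — Juno–Pablo: 1; Juno–Miro: 1/2; Pablo–Beata: 1; Pablo–Gus: 2/2; Pablo–Miro: 1; Beata–Miro: 1/2.
All other pairs contribute 0.
Summing the contributions gives betweenness(Jon) = 5.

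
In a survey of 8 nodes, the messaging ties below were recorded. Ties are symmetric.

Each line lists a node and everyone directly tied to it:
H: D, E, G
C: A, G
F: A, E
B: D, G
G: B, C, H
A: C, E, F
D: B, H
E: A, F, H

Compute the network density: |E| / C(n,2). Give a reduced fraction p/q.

There are 10 edges and 8 nodes, so the maximum possible is C(8,2) = 28.
Density = 10/28 = 5/14.

5/14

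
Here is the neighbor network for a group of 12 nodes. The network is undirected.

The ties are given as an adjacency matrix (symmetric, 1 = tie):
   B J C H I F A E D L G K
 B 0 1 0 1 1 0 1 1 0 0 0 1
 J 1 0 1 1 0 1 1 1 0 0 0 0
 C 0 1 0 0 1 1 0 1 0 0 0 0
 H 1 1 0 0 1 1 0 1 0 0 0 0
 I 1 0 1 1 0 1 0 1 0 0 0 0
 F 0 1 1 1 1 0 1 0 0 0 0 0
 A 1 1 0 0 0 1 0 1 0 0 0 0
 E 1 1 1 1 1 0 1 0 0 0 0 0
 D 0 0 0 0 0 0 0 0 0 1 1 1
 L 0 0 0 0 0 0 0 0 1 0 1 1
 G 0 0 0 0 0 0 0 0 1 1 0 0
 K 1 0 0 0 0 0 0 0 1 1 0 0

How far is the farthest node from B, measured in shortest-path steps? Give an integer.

3

Distances from B: A:1, C:2, D:2, E:1, F:2, G:3, H:1, I:1, J:1, K:1, L:2.
The largest is 3 (to G), so the eccentricity of B is 3.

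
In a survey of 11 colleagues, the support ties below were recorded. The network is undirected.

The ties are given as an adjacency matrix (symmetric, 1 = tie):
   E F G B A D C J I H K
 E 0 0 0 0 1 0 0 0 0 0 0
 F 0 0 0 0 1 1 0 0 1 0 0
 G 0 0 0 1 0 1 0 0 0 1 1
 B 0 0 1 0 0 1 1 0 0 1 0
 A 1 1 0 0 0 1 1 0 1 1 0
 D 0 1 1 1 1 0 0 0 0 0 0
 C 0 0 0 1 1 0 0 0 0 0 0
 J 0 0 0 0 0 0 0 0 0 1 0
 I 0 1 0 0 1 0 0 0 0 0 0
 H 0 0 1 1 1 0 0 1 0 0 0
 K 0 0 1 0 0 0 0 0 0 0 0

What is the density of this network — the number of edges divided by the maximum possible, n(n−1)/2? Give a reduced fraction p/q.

There are 16 edges and 11 nodes, so the maximum possible is C(11,2) = 55.
Density = 16/55.

16/55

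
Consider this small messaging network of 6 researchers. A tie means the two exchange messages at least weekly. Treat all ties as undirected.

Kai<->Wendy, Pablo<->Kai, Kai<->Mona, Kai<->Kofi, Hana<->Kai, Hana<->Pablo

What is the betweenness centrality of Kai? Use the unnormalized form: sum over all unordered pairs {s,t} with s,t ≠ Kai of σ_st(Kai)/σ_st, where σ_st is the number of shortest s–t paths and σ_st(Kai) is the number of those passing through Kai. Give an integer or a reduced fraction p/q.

9

Pairs whose geodesics pass through Kai — Wendy–Kofi: 1; Wendy–Mona: 1; Wendy–Hana: 1; Wendy–Pablo: 1; Kofi–Mona: 1; Kofi–Hana: 1; Kofi–Pablo: 1; Mona–Hana: 1; Mona–Pablo: 1.
All other pairs contribute 0.
Summing the contributions gives betweenness(Kai) = 9.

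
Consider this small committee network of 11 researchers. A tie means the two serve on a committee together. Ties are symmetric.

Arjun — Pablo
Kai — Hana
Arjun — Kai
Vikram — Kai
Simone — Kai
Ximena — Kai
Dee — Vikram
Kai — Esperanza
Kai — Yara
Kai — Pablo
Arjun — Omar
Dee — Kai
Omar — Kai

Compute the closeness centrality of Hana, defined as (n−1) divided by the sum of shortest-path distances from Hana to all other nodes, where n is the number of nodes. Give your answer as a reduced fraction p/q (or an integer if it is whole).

10/19

Distances from Hana: Arjun:2, Dee:2, Esperanza:2, Kai:1, Omar:2, Pablo:2, Simone:2, Vikram:2, Ximena:2, Yara:2. Sum = 19.
n = 11, so closeness = 10/19.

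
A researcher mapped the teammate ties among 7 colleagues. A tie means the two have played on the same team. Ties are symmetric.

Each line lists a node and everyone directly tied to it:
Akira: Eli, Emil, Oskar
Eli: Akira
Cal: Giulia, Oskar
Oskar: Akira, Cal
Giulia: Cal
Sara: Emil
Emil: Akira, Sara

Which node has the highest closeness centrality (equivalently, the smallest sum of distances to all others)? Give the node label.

Farness (sum of distances to all others) for each node — Akira:10, Cal:14, Eli:15, Emil:13, Giulia:19, Oskar:11, Sara:18.
The smallest farness is 10, for Akira, so Akira has the highest closeness.

Akira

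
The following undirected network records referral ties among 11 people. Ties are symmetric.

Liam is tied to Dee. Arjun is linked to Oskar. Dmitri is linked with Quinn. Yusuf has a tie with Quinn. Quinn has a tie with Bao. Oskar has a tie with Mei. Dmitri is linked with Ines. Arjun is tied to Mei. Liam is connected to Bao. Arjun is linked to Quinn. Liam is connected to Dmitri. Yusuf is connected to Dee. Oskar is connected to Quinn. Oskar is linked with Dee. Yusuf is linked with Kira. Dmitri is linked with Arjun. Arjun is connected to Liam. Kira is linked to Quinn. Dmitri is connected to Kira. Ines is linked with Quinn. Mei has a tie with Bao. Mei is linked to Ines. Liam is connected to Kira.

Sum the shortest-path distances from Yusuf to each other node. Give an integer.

18

Distances from Yusuf: Arjun:2, Bao:2, Dee:1, Dmitri:2, Ines:2, Kira:1, Liam:2, Mei:3, Oskar:2, Quinn:1.
Sum = 2 + 2 + 1 + 2 + 2 + 1 + 2 + 3 + 2 + 1 = 18.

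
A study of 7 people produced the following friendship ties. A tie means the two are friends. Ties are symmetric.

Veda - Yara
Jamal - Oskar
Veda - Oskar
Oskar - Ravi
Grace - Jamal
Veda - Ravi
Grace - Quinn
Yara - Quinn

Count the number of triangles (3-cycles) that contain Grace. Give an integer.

Grace's neighbors are Jamal and Quinn, but none of them are tied to each other, so no triangle contains Grace.

0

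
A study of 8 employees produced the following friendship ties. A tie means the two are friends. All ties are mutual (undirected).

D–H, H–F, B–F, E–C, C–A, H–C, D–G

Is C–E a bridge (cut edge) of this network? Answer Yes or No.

Without the C–E edge there is no alternate route between C and E, so the network disconnects. It is a bridge.

Yes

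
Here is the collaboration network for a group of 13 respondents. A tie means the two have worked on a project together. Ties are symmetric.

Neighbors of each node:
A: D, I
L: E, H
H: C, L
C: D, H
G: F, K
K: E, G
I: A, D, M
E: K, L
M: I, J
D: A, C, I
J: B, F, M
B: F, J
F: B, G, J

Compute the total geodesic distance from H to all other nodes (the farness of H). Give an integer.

39

Distances from H: A:3, B:6, C:1, D:2, E:2, F:5, G:4, I:3, J:5, K:3, L:1, M:4.
Sum = 3 + 6 + 1 + 2 + 2 + 5 + 4 + 3 + 5 + 3 + 1 + 4 = 39.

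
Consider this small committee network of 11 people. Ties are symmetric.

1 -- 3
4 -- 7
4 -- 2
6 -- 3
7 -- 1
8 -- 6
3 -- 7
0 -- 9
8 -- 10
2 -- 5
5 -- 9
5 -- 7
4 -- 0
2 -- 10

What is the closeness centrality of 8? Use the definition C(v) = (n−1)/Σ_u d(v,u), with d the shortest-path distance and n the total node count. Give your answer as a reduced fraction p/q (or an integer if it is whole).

5/13

Distances from 8: 0:4, 1:3, 2:2, 3:2, 4:3, 5:3, 6:1, 7:3, 9:4, 10:1. Sum = 26.
n = 11, so closeness = 10/26 = 5/13.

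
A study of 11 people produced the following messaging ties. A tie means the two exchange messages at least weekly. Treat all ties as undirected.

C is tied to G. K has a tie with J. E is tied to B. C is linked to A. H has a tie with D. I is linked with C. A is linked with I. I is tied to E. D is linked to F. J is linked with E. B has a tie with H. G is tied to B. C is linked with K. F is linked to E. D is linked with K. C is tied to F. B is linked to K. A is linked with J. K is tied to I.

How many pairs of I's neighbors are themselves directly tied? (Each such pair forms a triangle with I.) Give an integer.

2

I's neighbors: A, C, E, and K.
Neighbor pairs that are themselves tied: I–A–C; I–C–K. Each forms one triangle with I, for 2 in total.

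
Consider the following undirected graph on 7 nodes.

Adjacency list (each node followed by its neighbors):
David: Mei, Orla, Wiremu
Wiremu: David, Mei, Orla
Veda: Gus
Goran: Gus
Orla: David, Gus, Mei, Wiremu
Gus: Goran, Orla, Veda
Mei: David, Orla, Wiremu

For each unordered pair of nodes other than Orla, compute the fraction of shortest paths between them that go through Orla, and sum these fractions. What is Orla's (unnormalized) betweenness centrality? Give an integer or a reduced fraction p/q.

9

Pairs whose geodesics pass through Orla — Gus–Wiremu: 1; Gus–David: 1; Gus–Mei: 1; Goran–Wiremu: 1; Goran–David: 1; Goran–Mei: 1; Wiremu–Veda: 1; David–Veda: 1; Veda–Mei: 1.
All other pairs contribute 0.
Summing the contributions gives betweenness(Orla) = 9.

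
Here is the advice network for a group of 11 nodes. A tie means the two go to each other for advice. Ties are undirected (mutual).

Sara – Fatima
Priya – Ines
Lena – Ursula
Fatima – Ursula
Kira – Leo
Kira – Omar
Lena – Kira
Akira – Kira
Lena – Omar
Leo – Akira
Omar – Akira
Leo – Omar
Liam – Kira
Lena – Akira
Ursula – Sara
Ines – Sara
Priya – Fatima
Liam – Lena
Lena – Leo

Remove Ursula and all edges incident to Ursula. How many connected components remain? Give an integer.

Without Ursula, the remaining ties split the others into: {Akira, Kira, Lena, Leo, Liam, Omar}; {Fatima, Ines, Priya, Sara}.
That's 2 separate components.

2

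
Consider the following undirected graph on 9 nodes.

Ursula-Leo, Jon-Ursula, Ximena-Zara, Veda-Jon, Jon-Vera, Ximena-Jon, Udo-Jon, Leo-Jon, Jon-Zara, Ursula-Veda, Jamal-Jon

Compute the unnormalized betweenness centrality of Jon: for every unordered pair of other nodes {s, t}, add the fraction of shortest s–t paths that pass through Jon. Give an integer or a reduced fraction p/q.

Pairs whose geodesics pass through Jon — Leo–Jamal: 1; Leo–Zara: 1; Leo–Ximena: 1; Leo–Vera: 1; Leo–Udo: 1; Leo–Veda: 1/2; Jamal–Ursula: 1; Jamal–Zara: 1; Jamal–Ximena: 1; Jamal–Vera: 1; Jamal–Udo: 1; Jamal–Veda: 1; Ursula–Zara: 1; Ursula–Ximena: 1 … (+11 more pairs).
All other pairs contribute 0.
Summing the contributions gives betweenness(Jon) = 49/2.

49/2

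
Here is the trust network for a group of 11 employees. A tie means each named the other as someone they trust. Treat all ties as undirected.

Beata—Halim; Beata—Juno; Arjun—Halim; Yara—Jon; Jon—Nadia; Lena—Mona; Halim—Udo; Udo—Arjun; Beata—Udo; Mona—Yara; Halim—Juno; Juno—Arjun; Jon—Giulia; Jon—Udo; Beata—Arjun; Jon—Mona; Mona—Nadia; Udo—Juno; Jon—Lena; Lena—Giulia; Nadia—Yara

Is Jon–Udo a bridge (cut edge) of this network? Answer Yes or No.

Without the Jon–Udo edge there is no alternate route between Jon and Udo, so the network disconnects. It is a bridge.

Yes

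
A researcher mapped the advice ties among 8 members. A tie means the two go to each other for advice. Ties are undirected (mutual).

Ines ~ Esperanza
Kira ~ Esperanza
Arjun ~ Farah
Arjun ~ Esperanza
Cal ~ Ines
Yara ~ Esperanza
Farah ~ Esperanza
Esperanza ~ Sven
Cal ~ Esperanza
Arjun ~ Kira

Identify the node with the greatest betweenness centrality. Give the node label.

Unnormalized betweenness of each node: Arjun:1/2, Cal:0, Esperanza:35/2, Farah:0, Ines:0, Kira:0, Sven:0, Yara:0.
Esperanza has the largest value, 35/2, making it the main broker — the node through which the most shortest paths run.

Esperanza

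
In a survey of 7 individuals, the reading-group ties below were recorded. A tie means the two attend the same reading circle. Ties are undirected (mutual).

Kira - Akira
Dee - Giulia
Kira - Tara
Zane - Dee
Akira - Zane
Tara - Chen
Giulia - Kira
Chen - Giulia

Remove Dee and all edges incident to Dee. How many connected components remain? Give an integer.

Dee's neighbors (Giulia and Zane) remain reachable from one another through other ties, so the rest of the network stays in one piece.

1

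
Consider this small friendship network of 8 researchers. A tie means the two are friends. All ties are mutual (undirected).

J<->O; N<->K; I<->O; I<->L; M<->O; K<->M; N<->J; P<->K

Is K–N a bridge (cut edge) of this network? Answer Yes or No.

Even without that edge, K still reaches N via K – M – O – J – N, so the network stays connected. Not a bridge.

No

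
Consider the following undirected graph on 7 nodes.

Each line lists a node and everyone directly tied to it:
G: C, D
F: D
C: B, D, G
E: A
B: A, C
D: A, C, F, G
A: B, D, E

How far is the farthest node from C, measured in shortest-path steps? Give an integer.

3

Distances from C: A:2, B:1, D:1, E:3, F:2, G:1.
The largest is 3 (to E), so the eccentricity of C is 3.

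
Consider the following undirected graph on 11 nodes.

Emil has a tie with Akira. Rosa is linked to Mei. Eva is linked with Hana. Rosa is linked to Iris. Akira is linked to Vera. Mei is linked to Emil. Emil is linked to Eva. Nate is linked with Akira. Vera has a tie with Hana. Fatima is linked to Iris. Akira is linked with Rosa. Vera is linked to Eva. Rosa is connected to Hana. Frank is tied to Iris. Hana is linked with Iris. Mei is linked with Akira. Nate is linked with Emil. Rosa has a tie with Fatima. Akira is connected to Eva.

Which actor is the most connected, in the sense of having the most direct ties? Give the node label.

Degrees — Akira:6, Emil:4, Eva:4, Fatima:2, Frank:1, Hana:4, Iris:4, Mei:3, Nate:2, Rosa:5, Vera:3.
The maximum is 6, attained only by Akira.

Akira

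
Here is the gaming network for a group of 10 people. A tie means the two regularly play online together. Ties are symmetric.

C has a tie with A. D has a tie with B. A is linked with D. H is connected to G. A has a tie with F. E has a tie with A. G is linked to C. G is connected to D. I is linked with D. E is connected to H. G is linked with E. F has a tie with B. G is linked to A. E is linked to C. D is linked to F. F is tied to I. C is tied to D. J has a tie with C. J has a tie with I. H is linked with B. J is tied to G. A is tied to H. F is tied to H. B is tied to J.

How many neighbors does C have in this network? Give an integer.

5

C is directly tied to A, D, E, G, and J. That is 5 neighbors, so the degree of C is 5.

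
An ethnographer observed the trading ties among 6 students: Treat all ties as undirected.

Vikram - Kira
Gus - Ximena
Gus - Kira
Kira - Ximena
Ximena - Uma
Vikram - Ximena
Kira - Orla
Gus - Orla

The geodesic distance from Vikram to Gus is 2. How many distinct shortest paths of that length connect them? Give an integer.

2

The shortest distance is 2. The length-2 paths are: Vikram–Ximena–Gus; Vikram–Kira–Gus.
That gives 2 distinct shortest paths.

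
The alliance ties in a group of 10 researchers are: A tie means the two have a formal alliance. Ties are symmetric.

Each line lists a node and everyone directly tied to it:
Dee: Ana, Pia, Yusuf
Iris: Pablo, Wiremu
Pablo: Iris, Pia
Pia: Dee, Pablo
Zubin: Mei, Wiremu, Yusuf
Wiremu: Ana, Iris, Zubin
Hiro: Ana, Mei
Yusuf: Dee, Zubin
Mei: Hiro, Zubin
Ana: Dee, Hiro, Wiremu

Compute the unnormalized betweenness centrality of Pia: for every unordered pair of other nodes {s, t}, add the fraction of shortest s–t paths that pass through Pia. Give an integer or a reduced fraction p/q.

7/2

Pairs whose geodesics pass through Pia — Iris–Dee: 1/2; Ana–Pablo: 1/2; Hiro–Pablo: 1/2; Yusuf–Pablo: 1; Dee–Pablo: 1.
All other pairs contribute 0.
Summing the contributions gives betweenness(Pia) = 7/2.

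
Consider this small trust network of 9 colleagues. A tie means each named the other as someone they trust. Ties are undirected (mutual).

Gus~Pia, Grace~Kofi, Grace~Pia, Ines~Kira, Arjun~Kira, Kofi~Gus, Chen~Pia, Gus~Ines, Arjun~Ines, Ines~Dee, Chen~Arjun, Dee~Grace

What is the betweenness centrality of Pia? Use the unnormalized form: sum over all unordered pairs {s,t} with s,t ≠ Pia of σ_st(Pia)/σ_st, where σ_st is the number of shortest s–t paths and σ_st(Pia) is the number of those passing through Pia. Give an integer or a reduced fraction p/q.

9/2

Pairs whose geodesics pass through Pia — Chen–Gus: 1; Chen–Kofi: 2/2; Chen–Grace: 1; Chen–Dee: 1/2; Gus–Grace: 1/2; Grace–Arjun: 1/2.
All other pairs contribute 0.
Summing the contributions gives betweenness(Pia) = 9/2.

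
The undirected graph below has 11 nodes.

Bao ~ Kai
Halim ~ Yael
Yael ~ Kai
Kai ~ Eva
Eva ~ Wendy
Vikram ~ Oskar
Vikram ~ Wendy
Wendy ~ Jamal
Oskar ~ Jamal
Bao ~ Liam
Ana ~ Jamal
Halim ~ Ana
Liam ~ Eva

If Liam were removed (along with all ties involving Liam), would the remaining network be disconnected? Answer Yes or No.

Even without Liam, every remaining node can still reach every other (the residual graph is connected), so Liam is not a cut vertex.

No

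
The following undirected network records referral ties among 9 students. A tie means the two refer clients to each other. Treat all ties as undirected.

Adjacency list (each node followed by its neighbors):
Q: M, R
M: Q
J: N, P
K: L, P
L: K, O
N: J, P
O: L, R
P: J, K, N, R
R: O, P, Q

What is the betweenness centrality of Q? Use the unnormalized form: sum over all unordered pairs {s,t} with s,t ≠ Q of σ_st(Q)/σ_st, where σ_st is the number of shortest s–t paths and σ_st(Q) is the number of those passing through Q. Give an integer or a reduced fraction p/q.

Pairs whose geodesics pass through Q — L–M: 1; K–M: 1; O–M: 1; P–M: 1; M–J: 1; M–R: 1; M–N: 1.
All other pairs contribute 0.
Summing the contributions gives betweenness(Q) = 7.

7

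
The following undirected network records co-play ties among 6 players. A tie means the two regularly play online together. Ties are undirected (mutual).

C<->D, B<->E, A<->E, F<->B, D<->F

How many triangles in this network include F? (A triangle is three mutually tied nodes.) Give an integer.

F's neighbors are B and D, but none of them are tied to each other, so no triangle contains F.

0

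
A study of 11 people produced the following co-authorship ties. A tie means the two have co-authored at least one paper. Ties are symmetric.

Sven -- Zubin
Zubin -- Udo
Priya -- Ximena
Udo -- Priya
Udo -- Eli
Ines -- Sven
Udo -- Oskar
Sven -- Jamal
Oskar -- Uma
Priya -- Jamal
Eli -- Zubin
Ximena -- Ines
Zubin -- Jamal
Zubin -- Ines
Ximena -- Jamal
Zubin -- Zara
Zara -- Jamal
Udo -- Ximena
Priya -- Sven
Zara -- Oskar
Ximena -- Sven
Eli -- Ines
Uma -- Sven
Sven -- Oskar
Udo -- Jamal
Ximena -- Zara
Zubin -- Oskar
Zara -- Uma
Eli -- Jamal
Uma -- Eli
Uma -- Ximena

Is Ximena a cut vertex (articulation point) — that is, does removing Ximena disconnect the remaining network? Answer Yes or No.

No

Even without Ximena, every remaining node can still reach every other (the residual graph is connected), so Ximena is not a cut vertex.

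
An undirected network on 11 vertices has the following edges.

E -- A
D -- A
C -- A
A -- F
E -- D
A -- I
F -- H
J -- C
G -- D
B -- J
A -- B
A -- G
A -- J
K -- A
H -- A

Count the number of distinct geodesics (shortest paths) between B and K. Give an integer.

The shortest distance is 2, and the only length-2 path is B–A–K. So there is exactly 1 shortest path.

1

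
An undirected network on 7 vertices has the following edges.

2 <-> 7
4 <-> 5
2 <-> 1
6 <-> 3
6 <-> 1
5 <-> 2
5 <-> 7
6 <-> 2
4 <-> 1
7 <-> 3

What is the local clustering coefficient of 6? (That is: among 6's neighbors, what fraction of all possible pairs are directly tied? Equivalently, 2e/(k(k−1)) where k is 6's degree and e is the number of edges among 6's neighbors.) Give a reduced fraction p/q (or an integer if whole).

1/3

6's neighbors: 1, 2, and 3 (k = 3).
Possible neighbor pairs: C(3,2) = 3. Edges among them: 1–2 → e = 1.
Clustering(6) = 1/3.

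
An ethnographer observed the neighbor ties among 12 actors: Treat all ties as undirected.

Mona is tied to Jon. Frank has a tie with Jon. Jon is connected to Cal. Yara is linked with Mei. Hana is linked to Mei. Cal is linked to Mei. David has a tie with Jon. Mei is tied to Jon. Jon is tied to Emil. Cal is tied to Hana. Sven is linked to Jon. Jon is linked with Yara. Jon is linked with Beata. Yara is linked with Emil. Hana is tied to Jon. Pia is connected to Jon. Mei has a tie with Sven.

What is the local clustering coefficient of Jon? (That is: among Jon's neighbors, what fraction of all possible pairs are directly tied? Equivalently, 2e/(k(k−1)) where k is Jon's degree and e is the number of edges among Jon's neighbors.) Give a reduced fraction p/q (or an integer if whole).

6/55

Jon's neighbors: Beata, Cal, David, Emil, Frank, Hana, Mei, Mona, Pia, Sven, and Yara (k = 11).
Possible neighbor pairs: C(11,2) = 55. Edges among them: Cal–Hana, Cal–Mei, Emil–Yara, Hana–Mei, Mei–Sven, Mei–Yara → e = 6.
Clustering(Jon) = 6/55.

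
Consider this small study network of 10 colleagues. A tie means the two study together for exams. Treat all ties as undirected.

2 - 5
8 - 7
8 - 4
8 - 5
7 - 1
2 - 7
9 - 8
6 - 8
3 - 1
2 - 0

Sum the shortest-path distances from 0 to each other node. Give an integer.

27

Distances from 0: 1:3, 2:1, 3:4, 4:4, 5:2, 6:4, 7:2, 8:3, 9:4.
Sum = 3 + 1 + 4 + 4 + 2 + 4 + 2 + 3 + 4 = 27.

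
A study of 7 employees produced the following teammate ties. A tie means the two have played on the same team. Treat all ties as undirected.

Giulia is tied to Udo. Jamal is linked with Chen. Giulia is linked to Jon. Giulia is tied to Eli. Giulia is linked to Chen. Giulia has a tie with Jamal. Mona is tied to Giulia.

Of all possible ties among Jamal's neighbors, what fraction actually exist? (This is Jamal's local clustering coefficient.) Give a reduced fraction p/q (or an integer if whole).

Jamal's neighbors: Chen and Giulia (k = 2).
Possible neighbor pairs: C(2,2) = 1. Edges among them: Chen–Giulia → e = 1.
Clustering(Jamal) = 1/1.

1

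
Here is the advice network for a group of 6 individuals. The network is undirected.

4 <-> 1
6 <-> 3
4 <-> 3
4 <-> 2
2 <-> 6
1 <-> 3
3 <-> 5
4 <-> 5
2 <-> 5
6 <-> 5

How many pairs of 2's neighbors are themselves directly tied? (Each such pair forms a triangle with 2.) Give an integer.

2

2's neighbors: 4, 5, and 6.
Neighbor pairs that are themselves tied: 2–4–5; 2–5–6. Each forms one triangle with 2, for 2 in total.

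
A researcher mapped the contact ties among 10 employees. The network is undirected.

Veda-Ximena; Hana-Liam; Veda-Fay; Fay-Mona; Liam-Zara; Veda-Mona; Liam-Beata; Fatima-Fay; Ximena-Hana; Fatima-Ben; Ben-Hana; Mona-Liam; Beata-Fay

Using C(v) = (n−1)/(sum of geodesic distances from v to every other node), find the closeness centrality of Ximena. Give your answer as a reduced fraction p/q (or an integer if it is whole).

Distances from Ximena: Beata:3, Ben:2, Fatima:3, Fay:2, Hana:1, Liam:2, Mona:2, Veda:1, Zara:3. Sum = 19.
n = 10, so closeness = 9/19.

9/19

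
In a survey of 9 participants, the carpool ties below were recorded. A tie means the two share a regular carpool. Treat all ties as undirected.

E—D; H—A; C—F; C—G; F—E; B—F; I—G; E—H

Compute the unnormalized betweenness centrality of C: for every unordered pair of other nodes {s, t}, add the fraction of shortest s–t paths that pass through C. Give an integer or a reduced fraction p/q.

12

Pairs whose geodesics pass through C — I–B: 1; I–A: 1; I–H: 1; I–D: 1; I–E: 1; I–F: 1; G–B: 1; G–A: 1; G–H: 1; G–D: 1; G–E: 1; G–F: 1.
All other pairs contribute 0.
Summing the contributions gives betweenness(C) = 12.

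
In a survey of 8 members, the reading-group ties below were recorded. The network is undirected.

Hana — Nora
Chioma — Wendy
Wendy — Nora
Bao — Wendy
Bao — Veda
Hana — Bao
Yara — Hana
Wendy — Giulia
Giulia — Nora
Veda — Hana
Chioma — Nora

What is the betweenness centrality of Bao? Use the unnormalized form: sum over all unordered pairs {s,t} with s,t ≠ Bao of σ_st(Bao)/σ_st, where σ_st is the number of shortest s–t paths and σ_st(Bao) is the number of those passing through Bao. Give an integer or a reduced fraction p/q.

3

Pairs whose geodesics pass through Bao — Chioma–Veda: 1/2; Wendy–Hana: 1/2; Wendy–Yara: 1/2; Wendy–Veda: 1; Giulia–Veda: 1/2.
All other pairs contribute 0.
Summing the contributions gives betweenness(Bao) = 3.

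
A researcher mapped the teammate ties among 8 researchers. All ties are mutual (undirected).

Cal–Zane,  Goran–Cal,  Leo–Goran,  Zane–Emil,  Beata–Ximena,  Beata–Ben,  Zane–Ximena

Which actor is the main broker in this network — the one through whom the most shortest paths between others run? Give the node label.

Zane

Unnormalized betweenness of each node: Beata:6, Ben:0, Cal:10, Emil:0, Goran:6, Leo:0, Ximena:10, Zane:15.
Zane has the largest value, 15, making it the main broker — the node through which the most shortest paths run.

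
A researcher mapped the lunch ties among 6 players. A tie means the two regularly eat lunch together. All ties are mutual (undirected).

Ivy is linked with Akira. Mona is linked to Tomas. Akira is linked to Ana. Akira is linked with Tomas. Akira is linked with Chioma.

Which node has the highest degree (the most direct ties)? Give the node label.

Akira

Degrees — Akira:4, Ana:1, Chioma:1, Ivy:1, Mona:1, Tomas:2.
The maximum is 4, attained only by Akira.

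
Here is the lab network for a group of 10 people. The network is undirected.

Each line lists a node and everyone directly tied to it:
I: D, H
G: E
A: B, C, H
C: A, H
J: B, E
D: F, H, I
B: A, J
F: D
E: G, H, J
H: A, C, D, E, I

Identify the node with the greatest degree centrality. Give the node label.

Degrees — A:3, B:2, C:2, D:3, E:3, F:1, G:1, H:5, I:2, J:2.
The maximum is 5, attained only by H.

H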